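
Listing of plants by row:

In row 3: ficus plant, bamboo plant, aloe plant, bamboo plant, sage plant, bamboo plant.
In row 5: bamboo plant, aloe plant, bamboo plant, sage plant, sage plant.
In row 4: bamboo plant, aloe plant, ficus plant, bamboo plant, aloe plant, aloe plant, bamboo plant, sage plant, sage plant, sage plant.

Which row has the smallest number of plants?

Counts by row: row 4→10, row 3→6, row 5→5.
The minimum is 5, held uniquely by row 5.

row 5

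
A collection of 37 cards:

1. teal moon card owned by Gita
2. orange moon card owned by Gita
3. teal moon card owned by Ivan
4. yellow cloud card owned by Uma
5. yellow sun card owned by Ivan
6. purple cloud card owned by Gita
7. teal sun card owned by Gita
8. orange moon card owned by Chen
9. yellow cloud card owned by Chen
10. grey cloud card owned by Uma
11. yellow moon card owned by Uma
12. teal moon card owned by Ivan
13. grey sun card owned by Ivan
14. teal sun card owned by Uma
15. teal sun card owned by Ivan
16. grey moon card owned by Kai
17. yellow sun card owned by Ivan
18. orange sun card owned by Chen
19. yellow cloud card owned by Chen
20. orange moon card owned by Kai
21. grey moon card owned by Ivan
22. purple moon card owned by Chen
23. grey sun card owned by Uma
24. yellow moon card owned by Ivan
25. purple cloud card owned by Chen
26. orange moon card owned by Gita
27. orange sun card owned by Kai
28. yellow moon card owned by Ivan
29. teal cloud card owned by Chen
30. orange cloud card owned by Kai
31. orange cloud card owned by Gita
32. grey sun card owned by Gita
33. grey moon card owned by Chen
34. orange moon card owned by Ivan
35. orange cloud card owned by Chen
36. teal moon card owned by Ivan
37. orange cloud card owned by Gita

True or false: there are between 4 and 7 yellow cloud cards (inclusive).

False

There are 3 yellow cloud cards.
The claim requires 4 ≤ 3 ≤ 7, which does not hold.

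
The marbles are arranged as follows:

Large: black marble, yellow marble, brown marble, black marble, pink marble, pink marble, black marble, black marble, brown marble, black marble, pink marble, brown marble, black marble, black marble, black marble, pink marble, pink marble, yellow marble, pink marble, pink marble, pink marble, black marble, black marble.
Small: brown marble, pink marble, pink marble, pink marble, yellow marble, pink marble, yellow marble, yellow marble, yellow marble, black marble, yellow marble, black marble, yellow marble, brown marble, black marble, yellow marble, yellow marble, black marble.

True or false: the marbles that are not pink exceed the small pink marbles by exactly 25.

There are 29 marbles that are not pink.
There are 4 small pink marbles.
The claim requires 29 − 4 (= 25) to equal 25, which holds.

True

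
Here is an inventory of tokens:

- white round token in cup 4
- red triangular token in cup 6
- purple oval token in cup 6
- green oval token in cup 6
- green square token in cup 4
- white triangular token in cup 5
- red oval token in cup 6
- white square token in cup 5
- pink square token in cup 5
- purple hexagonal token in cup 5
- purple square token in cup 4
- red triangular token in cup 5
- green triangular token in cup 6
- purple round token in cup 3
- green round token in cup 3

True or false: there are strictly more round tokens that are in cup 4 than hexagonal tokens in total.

|round tokens in cup 4| = 1.
|hexagonal tokens| = 1.
The claim requires 1 > 1, which does not hold.

False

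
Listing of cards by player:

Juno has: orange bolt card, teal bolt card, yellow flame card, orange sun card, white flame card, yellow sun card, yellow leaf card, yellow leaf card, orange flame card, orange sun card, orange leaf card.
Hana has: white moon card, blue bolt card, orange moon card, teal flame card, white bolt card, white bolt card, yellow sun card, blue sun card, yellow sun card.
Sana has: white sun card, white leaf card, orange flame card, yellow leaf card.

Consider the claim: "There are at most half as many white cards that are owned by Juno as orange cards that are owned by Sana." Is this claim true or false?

|white cards owned by Juno| = 1.
|orange cards owned by Sana| = 1.
The claim requires 2 × 1 = 2 ≤ 1, which does not hold.

False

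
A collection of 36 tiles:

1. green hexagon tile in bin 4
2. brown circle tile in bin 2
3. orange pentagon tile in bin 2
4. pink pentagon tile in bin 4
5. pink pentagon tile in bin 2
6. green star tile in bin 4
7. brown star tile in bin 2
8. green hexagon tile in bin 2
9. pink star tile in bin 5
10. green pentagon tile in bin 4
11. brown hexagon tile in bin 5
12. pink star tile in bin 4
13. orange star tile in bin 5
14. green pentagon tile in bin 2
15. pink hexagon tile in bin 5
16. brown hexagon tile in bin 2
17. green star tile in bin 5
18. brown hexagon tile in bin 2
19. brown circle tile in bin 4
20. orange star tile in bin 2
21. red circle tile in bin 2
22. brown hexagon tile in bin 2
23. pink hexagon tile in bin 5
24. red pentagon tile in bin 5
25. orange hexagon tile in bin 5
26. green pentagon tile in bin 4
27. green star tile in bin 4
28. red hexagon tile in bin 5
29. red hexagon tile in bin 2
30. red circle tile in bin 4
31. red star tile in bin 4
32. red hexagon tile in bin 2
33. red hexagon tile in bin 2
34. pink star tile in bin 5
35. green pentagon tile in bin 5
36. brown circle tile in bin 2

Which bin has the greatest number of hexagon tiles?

bin 2

Counts by bin (restricted to hexagon tiles): bin 2→7, bin 5→5, bin 4→1.
The maximum is 7, held uniquely by bin 2.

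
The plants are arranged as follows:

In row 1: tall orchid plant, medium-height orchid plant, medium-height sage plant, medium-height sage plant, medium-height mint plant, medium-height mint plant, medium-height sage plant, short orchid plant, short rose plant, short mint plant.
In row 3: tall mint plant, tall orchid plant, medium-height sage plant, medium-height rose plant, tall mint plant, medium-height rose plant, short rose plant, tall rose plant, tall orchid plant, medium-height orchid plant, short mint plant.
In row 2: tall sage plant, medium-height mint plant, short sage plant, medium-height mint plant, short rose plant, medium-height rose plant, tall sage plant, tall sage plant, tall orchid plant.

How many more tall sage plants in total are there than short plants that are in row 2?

tall sage plants: 3.
short plants in row 2: 2.
3 − 2 = 1.

1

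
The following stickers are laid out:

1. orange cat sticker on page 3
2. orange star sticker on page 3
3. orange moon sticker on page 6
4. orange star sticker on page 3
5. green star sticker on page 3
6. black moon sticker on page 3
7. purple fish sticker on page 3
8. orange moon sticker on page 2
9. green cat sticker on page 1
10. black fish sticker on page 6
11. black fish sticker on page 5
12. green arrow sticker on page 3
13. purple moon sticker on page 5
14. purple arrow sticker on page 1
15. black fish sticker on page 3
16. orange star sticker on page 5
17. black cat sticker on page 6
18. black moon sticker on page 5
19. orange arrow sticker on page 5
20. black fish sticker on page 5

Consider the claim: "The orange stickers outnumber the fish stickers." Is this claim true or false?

|orange stickers| = 7.
|fish stickers| = 5.
The claim requires 7 > 5, which holds.

True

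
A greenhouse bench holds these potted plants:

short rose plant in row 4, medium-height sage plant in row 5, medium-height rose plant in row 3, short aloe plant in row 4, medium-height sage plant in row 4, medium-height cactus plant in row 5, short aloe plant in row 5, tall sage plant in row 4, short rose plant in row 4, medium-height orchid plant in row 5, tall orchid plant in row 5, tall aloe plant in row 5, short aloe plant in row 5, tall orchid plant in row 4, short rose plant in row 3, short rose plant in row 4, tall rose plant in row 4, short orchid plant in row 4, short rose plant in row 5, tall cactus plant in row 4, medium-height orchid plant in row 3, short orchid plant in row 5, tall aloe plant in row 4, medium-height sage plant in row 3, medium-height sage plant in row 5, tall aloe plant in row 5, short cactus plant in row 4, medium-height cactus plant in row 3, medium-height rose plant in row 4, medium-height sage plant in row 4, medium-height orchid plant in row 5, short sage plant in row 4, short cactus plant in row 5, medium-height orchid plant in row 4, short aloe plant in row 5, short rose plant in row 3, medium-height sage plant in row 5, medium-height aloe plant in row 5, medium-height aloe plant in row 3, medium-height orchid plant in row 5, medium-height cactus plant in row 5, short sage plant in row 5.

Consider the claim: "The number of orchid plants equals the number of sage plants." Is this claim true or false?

|orchid plants| = 9.
|sage plants| = 9.
The claim requires 9 = 9, which holds.

True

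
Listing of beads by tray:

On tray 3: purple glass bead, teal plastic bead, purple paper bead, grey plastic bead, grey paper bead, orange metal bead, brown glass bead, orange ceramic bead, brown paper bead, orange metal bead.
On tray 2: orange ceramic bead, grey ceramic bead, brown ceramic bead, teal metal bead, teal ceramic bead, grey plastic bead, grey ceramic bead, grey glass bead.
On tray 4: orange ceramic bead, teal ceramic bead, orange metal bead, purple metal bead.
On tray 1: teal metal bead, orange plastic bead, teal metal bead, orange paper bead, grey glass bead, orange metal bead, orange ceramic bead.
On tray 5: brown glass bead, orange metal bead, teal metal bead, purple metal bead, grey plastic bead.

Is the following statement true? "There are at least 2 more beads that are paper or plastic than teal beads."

beads that are paper or plastic: 9.
teal beads: 7.
The claim requires 9 − 7 = 2 ≥ 2, which holds.

True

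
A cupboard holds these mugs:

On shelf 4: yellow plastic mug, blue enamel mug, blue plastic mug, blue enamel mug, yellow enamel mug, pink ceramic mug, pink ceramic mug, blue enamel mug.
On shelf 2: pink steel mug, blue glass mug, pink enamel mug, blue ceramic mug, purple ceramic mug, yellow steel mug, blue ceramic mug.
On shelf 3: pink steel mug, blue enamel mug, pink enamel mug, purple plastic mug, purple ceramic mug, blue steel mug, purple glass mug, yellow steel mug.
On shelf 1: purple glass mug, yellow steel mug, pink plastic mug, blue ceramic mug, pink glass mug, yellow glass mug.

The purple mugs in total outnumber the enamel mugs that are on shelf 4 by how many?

purple mugs: 5.
enamel mugs on shelf 4: 4.
5 − 4 = 1.

1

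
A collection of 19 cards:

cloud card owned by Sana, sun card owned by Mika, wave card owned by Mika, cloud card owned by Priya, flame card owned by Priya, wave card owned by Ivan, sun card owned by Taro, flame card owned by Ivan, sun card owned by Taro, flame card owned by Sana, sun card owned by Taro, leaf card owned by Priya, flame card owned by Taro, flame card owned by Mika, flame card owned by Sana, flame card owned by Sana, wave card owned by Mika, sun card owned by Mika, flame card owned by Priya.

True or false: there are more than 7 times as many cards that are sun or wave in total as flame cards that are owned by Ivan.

True

cards that are sun or wave: 8.
flame cards owned by Ivan: 1.
The claim requires 8 > 7 × 1 = 7, which holds.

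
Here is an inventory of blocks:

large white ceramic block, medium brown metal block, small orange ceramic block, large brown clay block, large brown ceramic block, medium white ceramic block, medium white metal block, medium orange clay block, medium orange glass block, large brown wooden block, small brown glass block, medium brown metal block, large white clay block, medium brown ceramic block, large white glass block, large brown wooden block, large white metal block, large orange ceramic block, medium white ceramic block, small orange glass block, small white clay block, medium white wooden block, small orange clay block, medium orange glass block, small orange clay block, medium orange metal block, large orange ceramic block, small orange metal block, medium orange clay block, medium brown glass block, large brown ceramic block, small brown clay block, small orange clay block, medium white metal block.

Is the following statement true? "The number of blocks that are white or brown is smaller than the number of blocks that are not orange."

|blocks that are white or brown| = 21.
|blocks that are not orange| = 21.
The claim requires 21 < 21, which does not hold.

False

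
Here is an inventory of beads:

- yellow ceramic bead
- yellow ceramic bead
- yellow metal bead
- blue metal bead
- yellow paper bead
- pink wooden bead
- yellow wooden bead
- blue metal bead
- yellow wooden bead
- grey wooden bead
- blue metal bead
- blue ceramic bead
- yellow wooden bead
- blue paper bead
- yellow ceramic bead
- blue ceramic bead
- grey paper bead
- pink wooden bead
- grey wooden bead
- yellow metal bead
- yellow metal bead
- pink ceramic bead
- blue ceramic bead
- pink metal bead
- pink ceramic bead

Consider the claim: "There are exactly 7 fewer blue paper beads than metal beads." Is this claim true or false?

False

blue paper beads: 1.
metal beads: 7.
The claim requires 7 − 1 (= 6) to equal 7, which does not hold.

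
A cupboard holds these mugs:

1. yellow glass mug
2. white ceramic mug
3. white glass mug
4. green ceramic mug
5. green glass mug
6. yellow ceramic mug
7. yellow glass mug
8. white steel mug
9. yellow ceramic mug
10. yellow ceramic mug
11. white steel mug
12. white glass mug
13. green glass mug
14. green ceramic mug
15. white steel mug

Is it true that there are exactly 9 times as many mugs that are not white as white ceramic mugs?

True

mugs that are not white: 9.
white ceramic mugs: 1.
The claim requires 9 = 9 × 1 = 9, which holds.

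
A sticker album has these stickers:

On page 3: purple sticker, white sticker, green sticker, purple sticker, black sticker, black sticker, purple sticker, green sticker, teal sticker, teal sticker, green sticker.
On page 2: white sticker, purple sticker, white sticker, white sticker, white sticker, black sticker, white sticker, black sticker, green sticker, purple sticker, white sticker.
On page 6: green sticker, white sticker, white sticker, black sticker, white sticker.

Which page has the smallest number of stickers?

Counts by page: page 2→11, page 3→11, page 6→5.
The minimum is 5, held uniquely by page 6.

page 6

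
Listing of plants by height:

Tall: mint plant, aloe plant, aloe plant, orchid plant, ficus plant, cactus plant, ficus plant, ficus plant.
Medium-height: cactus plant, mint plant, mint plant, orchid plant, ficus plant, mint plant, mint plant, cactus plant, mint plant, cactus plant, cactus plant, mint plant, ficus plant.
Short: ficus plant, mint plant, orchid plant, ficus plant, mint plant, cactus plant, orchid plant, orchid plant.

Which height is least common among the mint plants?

tall

Counts by height (restricted to mint plants): medium-height 6, short 2, tall 1.
The minimum is 1, held uniquely by tall.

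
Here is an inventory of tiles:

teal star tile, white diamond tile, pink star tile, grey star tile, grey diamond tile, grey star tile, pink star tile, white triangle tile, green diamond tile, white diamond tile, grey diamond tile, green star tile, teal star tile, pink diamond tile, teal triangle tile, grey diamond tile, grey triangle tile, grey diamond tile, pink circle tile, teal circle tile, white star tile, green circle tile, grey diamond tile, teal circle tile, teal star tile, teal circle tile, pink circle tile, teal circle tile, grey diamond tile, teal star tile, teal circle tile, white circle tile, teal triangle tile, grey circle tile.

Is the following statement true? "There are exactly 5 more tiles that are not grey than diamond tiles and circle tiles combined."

There are 24 tiles that are not grey.
diamond tiles: 10; circle tiles: 10; combined: 10 + 10 = 20.
The claim requires 24 − 20 (= 4) to equal 5, which does not hold.

False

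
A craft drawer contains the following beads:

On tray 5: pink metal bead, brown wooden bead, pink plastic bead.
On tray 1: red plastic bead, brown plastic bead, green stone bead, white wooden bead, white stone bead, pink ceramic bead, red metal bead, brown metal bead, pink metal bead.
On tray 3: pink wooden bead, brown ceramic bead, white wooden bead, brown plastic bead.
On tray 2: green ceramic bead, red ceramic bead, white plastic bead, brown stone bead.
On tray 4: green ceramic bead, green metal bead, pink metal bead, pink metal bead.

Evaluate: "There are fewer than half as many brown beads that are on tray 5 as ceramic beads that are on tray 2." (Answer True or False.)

False

|brown beads on tray 5| = 1.
|ceramic beads on tray 2| = 2.
The claim requires 2 × 1 = 2 < 2, which does not hold.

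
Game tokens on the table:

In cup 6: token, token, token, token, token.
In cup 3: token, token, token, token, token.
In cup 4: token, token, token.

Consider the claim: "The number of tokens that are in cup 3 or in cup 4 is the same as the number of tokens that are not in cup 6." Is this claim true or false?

There are 8 tokens in cup 3 or in cup 4.
There are 8 tokens that are not in cup 6.
The claim requires 8 = 8, which holds.

True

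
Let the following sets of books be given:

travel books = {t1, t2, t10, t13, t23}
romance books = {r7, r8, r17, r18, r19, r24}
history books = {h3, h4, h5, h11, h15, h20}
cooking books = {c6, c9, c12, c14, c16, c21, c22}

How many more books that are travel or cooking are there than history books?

6

books that are travel or cooking: 12.
history books: 6.
12 − 6 = 6.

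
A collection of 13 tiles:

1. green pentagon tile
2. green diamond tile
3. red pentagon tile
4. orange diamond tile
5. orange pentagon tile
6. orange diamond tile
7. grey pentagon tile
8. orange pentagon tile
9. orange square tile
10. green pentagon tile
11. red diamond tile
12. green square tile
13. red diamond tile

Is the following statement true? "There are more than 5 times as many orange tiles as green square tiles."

There are 5 orange tiles.
There is 1 green square tile.
The claim requires 5 > 5 × 1 = 5, which does not hold.

False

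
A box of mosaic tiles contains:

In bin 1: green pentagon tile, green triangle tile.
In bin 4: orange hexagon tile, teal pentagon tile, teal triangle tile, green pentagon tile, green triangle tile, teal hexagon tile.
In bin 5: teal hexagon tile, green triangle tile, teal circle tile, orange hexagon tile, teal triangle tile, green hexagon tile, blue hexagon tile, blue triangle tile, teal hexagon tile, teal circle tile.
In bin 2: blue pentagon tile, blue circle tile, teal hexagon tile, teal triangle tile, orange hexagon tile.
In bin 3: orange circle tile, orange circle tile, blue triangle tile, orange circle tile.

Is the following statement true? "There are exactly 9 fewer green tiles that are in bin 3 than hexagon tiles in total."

True

green tiles in bin 3: 0.
hexagon tiles: 9.
The claim requires 9 − 0 (= 9) to equal 9, which holds.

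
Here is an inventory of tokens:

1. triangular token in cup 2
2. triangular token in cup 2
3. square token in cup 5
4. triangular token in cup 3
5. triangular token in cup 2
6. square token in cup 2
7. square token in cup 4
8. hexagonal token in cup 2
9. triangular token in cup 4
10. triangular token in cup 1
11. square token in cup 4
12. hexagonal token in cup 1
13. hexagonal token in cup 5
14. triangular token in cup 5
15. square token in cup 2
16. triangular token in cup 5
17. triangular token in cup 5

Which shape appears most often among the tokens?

triangular

Counts by shape: triangular 9, square 5, hexagonal 3.
The maximum is 9, held uniquely by triangular.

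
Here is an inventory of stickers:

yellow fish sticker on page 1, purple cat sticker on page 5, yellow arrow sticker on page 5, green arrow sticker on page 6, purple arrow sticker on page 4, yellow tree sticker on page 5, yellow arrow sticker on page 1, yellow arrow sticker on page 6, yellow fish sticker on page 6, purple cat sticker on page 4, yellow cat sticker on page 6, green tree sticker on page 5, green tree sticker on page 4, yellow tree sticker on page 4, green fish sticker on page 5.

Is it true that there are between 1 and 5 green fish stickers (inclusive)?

True

green fish stickers: 1.
The claim requires 1 ≤ 1 ≤ 5, which holds.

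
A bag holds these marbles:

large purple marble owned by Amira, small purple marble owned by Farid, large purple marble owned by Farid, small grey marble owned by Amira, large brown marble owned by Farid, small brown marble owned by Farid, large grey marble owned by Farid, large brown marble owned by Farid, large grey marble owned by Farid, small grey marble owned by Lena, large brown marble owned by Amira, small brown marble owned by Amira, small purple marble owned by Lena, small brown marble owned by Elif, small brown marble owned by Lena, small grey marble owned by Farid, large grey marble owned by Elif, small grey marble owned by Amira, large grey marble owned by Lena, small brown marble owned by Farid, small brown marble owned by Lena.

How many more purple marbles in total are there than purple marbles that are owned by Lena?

3

purple marbles: 4.
purple marbles owned by Lena: 1.
4 − 1 = 3.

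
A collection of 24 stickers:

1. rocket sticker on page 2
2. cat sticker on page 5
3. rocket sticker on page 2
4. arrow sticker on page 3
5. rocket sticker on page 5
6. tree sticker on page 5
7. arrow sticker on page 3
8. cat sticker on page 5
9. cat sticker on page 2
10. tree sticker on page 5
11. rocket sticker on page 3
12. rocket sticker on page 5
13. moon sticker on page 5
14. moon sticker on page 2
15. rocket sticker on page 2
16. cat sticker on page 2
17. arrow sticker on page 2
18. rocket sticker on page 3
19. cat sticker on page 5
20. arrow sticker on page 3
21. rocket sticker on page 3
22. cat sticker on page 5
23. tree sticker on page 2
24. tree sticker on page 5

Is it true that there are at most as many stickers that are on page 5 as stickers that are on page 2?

There are 10 stickers on page 5.
There are 8 stickers on page 2.
The claim requires 10 ≤ 8, which does not hold.

False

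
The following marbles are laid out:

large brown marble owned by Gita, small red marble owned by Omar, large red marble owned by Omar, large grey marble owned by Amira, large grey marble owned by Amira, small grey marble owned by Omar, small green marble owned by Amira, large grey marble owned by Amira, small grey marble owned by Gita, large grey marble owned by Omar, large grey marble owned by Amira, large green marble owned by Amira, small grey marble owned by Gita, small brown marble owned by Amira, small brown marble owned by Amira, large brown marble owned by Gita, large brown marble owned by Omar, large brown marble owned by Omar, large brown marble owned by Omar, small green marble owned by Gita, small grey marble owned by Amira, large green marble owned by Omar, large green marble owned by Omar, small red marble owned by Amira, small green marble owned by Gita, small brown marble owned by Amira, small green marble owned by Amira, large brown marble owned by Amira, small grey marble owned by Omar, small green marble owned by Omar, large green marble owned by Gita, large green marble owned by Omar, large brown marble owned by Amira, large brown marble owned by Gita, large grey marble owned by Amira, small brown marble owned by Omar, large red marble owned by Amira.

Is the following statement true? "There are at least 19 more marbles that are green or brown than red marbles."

False

There are 22 marbles that are green or brown.
There are 4 red marbles.
The claim requires 22 − 4 = 18 ≥ 19, which does not hold.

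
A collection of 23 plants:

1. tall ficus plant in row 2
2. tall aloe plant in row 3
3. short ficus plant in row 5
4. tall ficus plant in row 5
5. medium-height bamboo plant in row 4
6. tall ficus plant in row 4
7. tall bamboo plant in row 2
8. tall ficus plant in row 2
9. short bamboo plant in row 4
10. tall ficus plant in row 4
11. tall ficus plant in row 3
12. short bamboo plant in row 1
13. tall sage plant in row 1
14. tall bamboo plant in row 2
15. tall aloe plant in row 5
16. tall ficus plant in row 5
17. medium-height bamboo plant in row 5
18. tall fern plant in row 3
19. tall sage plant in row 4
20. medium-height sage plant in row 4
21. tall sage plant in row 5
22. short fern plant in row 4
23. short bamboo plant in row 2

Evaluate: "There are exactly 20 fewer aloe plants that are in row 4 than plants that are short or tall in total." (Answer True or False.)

|aloe plants in row 4| = 0.
|plants that are short or tall| = 20.
The claim requires 20 − 0 (= 20) to equal 20, which holds.

True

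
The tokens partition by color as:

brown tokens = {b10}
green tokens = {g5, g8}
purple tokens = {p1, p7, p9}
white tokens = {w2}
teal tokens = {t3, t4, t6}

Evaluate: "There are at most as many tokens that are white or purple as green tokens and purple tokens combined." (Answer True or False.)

True

tokens that are white or purple: 4.
green tokens: 2; purple tokens: 3; combined: 2 + 3 = 5.
The claim requires 4 ≤ 5, which holds.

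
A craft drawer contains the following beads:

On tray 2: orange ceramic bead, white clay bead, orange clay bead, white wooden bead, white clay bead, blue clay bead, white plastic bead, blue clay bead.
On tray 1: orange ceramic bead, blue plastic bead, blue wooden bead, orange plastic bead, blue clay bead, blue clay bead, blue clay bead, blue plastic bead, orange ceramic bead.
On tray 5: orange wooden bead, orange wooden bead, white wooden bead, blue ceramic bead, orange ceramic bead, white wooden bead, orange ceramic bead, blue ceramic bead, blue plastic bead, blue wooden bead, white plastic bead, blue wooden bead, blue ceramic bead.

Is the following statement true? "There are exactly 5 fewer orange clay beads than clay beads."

There is 1 orange clay bead.
There are 8 clay beads.
The claim requires 8 − 1 (= 7) to equal 5, which does not hold.

False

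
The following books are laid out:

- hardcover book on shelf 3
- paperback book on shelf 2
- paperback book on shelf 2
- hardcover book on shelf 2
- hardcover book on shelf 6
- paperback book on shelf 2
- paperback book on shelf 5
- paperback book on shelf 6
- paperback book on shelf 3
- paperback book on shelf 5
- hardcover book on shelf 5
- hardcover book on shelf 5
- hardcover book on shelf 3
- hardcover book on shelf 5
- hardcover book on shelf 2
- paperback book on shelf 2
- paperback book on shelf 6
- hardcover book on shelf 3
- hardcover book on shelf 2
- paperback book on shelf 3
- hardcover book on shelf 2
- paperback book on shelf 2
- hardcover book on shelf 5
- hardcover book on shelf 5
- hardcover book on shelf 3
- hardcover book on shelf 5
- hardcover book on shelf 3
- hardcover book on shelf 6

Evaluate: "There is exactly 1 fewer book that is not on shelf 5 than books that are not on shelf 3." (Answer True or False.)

|books that are not on shelf 5| = 20.
|books that are not on shelf 3| = 21.
The claim requires 21 − 20 (= 1) to equal 1, which holds.

True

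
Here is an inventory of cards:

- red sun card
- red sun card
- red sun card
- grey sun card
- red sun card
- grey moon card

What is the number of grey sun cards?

1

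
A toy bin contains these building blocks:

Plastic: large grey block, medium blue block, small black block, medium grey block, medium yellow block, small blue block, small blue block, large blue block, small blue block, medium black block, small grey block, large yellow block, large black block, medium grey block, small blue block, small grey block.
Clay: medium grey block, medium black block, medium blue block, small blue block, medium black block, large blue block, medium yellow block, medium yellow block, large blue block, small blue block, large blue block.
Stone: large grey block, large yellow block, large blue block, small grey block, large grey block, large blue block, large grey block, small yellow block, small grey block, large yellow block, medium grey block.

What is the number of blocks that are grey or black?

black: 5; grey: 12; together 5 + 12 = 17.

17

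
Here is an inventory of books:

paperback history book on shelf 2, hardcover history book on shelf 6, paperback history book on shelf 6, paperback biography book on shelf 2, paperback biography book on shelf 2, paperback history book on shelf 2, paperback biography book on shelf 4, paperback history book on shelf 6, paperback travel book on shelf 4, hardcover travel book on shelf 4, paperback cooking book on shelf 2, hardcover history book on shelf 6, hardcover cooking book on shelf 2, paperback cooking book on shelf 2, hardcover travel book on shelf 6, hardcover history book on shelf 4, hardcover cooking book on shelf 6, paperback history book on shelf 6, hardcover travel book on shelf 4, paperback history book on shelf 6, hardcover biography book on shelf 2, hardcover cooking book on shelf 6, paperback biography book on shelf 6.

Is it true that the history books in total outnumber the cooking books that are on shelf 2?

|history books| = 9.
|cooking books on shelf 2| = 3.
The claim requires 9 > 3, which holds.

True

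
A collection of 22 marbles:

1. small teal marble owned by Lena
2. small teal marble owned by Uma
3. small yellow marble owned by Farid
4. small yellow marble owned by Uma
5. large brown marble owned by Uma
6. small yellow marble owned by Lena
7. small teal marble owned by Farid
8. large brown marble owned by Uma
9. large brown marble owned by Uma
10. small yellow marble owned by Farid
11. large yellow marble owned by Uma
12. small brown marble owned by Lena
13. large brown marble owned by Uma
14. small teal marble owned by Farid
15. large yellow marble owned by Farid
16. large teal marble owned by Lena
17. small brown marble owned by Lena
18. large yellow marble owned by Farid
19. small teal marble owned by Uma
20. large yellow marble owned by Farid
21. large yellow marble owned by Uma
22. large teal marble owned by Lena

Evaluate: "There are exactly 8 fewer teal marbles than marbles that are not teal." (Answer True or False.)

|teal marbles| = 7.
|marbles that are not teal| = 15.
The claim requires 15 − 7 (= 8) to equal 8, which holds.

True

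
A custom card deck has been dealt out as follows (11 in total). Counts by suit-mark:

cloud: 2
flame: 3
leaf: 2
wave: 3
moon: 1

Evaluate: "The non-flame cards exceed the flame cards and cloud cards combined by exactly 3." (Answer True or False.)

True

non-flame cards: 8.
flame cards: 3; cloud cards: 2; combined: 3 + 2 = 5.
The claim requires 8 − 5 (= 3) to equal 3, which holds.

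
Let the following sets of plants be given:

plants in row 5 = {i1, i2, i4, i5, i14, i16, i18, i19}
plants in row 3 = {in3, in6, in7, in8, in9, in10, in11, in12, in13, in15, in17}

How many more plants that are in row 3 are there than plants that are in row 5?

3

plants in row 3: 11.
plants in row 5: 8.
11 − 8 = 3.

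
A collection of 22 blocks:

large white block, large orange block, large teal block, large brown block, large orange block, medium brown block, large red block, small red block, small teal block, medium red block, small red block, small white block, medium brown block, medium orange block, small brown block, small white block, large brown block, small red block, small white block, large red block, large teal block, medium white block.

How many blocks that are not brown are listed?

17

Total blocks: 22; with the excluded value: 5; remaining 22 − 5 = 17.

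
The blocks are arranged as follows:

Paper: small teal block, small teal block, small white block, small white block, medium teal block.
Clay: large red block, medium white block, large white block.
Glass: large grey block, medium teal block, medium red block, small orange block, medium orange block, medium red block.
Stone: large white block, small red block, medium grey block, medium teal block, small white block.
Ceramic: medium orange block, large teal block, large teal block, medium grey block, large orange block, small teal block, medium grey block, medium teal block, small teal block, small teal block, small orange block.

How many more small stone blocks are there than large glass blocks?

1

small stone blocks: 2.
large glass blocks: 1.
2 − 1 = 1.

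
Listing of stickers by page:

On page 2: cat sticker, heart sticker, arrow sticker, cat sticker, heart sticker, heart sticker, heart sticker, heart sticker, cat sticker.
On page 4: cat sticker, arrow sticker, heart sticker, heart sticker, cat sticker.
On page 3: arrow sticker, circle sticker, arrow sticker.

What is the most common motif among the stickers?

heart

Counts by motif: heart 7, cat 5, arrow 4, circle 1.
The maximum is 7, held uniquely by heart.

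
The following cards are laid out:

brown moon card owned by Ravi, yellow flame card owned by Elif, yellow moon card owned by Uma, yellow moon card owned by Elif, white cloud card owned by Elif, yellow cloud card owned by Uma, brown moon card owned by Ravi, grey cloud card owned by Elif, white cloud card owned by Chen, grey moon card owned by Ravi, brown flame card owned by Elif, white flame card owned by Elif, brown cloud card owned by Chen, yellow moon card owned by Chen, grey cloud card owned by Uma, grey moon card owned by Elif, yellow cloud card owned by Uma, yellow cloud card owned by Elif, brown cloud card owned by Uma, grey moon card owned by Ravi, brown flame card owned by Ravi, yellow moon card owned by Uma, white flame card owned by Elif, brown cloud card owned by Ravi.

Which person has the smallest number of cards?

Chen

Counts by player: Elif→9, Ravi→6, Uma→6, Chen→3.
The minimum is 3, held uniquely by Chen.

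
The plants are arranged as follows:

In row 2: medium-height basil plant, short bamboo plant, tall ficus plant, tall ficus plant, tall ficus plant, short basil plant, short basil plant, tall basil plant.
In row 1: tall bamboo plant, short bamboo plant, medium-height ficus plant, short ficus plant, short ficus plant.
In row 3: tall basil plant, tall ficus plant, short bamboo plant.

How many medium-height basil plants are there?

1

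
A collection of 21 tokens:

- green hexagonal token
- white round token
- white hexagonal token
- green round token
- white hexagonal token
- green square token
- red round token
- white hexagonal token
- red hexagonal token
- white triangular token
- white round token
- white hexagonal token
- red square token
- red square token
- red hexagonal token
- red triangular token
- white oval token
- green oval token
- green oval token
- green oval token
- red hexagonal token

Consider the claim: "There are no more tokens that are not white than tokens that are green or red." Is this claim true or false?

|tokens that are not white| = 13.
|tokens that are green or red| = 13.
The claim requires 13 ≤ 13, which holds.

True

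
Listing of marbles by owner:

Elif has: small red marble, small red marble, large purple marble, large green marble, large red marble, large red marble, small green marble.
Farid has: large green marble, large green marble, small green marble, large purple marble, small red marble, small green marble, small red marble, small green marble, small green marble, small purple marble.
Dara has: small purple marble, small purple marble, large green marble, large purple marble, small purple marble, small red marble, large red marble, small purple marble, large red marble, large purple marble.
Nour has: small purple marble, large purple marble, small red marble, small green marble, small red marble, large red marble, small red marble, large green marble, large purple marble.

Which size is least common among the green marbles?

Counts by size (restricted to green marbles): small 6, large 5.
The minimum is 5, held uniquely by large.

large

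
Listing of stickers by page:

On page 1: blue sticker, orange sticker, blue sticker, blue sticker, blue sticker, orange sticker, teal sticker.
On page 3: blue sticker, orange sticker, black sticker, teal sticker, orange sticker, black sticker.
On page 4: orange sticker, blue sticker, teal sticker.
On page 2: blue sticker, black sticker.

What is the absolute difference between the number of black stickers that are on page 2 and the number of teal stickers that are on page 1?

0

black stickers on page 2: 1. teal stickers on page 1: 1.
|1 − 1| = 1 − 1 = 0.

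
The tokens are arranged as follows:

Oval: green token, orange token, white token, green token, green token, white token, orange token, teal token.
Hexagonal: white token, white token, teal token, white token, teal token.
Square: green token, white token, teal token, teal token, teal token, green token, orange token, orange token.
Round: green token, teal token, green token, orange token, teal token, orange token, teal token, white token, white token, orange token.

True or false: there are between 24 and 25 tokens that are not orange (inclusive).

True

There are 24 tokens that are not orange.
The claim requires 24 ≤ 24 ≤ 25, which holds.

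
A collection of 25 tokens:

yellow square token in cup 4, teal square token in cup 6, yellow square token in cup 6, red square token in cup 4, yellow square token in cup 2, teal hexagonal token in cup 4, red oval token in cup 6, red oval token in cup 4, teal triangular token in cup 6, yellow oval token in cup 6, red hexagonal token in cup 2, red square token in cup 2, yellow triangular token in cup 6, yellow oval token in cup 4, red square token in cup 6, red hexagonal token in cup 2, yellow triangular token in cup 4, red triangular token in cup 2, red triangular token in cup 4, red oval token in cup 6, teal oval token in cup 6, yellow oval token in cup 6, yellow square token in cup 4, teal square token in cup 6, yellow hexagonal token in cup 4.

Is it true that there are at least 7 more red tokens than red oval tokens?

True

|red tokens| = 10.
|red oval tokens| = 3.
The claim requires 10 − 3 = 7 ≥ 7, which holds.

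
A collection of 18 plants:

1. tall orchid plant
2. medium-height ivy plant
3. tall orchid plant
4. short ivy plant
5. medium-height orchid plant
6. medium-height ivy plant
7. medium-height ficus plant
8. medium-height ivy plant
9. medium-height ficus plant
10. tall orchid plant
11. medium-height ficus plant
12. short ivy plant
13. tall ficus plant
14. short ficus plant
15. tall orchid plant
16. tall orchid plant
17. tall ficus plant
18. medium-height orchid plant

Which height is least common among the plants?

Counts by height: medium-height 8, tall 7, short 3.
The minimum is 3, held uniquely by short.

short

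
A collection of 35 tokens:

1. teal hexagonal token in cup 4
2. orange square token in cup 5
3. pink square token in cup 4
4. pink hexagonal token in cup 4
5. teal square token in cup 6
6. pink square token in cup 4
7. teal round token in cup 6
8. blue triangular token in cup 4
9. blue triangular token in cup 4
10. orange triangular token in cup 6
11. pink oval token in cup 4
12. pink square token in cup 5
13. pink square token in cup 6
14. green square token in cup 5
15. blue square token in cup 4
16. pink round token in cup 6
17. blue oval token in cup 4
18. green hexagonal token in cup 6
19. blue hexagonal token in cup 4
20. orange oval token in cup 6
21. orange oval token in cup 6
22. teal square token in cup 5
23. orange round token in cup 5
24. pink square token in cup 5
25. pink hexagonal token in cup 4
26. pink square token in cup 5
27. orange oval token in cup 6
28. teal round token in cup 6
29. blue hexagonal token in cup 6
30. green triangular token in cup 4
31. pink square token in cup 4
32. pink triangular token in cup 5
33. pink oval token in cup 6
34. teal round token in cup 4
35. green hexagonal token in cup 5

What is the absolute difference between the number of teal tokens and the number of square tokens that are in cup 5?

teal tokens: 6. square tokens in cup 5: 6.
|6 − 6| = 6 − 6 = 0.

0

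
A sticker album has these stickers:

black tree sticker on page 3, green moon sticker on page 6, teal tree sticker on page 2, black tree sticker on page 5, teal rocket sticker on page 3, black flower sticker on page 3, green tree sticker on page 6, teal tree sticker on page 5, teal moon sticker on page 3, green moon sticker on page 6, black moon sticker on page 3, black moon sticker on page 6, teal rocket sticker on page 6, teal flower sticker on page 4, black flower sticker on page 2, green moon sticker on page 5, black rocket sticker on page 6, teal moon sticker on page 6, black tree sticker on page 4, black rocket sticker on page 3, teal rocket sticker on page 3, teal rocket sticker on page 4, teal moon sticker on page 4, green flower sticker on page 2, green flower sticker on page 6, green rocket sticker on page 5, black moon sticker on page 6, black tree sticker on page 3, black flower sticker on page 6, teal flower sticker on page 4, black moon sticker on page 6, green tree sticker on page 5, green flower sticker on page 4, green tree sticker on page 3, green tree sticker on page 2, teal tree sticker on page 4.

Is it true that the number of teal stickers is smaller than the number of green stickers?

False

teal stickers: 12.
green stickers: 11.
The claim requires 12 < 11, which does not hold.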